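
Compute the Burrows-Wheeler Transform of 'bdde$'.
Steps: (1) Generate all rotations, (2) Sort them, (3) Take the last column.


Rotations (sorted):
  0: $bdde -> last char: e
  1: bdde$ -> last char: $
  2: dde$b -> last char: b
  3: de$bd -> last char: d
  4: e$bdd -> last char: d


BWT = e$bdd


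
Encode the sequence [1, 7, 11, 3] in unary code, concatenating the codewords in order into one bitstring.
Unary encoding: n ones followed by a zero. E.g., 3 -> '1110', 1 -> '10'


Encode each number as n ones followed by a terminating 0:
  1 -> 10 (2 bits)
  7 -> 11111110 (8 bits)
  11 -> 111111111110 (12 bits)
  3 -> 1110 (4 bits)
Total length = 2 + 8 + 12 + 4 = 26 bits.

Unary([1, 7, 11, 3]) = 10111111101111111111101110 (26 bits)


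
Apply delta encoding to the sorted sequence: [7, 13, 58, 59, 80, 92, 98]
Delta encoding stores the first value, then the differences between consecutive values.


First value: 7
Deltas:
  13 - 7 = 6
  58 - 13 = 45
  59 - 58 = 1
  80 - 59 = 21
  92 - 80 = 12
  98 - 92 = 6


Delta encoded: [7, 6, 45, 1, 21, 12, 6]


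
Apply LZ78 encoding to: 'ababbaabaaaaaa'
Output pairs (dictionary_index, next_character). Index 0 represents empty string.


LZ78 encoding steps:
Dictionary: {0: ''}
Step 1: w='' (idx 0), next='a' -> output (0, 'a'), add 'a' as idx 1
Step 2: w='' (idx 0), next='b' -> output (0, 'b'), add 'b' as idx 2
Step 3: w='a' (idx 1), next='b' -> output (1, 'b'), add 'ab' as idx 3
Step 4: w='b' (idx 2), next='a' -> output (2, 'a'), add 'ba' as idx 4
Step 5: w='ab' (idx 3), next='a' -> output (3, 'a'), add 'aba' as idx 5
Step 6: w='a' (idx 1), next='a' -> output (1, 'a'), add 'aa' as idx 6
Step 7: w='aa' (idx 6), next='a' -> output (6, 'a'), add 'aaa' as idx 7


Encoded: [(0, 'a'), (0, 'b'), (1, 'b'), (2, 'a'), (3, 'a'), (1, 'a'), (6, 'a')]


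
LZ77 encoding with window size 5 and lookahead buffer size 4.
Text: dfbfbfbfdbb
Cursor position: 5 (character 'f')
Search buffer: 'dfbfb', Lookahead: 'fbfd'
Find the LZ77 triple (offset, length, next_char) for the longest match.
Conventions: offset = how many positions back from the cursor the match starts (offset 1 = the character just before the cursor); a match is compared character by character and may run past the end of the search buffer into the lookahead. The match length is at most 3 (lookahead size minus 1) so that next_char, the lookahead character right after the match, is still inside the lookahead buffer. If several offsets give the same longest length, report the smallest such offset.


Try each offset into the search buffer:
  offset=1 (pos 4, char 'b'): match length 0
  offset=2 (pos 3, char 'f'): match length 3
  offset=3 (pos 2, char 'b'): match length 0
  offset=4 (pos 1, char 'f'): match length 3
  offset=5 (pos 0, char 'd'): match length 0
Longest match has length 3, found at offsets 2, 4; take the smallest, offset 2.
next_char = character at position 5 + 3 = 8 -> 'd'

Best match: offset=2, length=3 (matching 'fbf' starting at position 3)
LZ77 triple: (2, 3, 'd')


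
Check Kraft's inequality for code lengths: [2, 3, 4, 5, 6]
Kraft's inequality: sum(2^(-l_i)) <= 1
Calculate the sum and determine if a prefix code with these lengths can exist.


Sum = 2^(-2) + 2^(-3) + 2^(-4) + 2^(-5) + 2^(-6)
    = 0.25 + 0.125 + 0.0625 + 0.03125 + 0.015625
    = 31/64 = 0.484375
Since 0.484375 <= 1, Kraft's inequality IS satisfied.
A prefix code with these lengths CAN exist.

Kraft sum = 0.484375. Satisfied.


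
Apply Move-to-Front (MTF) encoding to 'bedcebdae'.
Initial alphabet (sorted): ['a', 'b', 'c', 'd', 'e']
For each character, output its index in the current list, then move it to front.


MTF encoding:
'b': index 1 in ['a', 'b', 'c', 'd', 'e'] -> ['b', 'a', 'c', 'd', 'e']
'e': index 4 in ['b', 'a', 'c', 'd', 'e'] -> ['e', 'b', 'a', 'c', 'd']
'd': index 4 in ['e', 'b', 'a', 'c', 'd'] -> ['d', 'e', 'b', 'a', 'c']
'c': index 4 in ['d', 'e', 'b', 'a', 'c'] -> ['c', 'd', 'e', 'b', 'a']
'e': index 2 in ['c', 'd', 'e', 'b', 'a'] -> ['e', 'c', 'd', 'b', 'a']
'b': index 3 in ['e', 'c', 'd', 'b', 'a'] -> ['b', 'e', 'c', 'd', 'a']
'd': index 3 in ['b', 'e', 'c', 'd', 'a'] -> ['d', 'b', 'e', 'c', 'a']
'a': index 4 in ['d', 'b', 'e', 'c', 'a'] -> ['a', 'd', 'b', 'e', 'c']
'e': index 3 in ['a', 'd', 'b', 'e', 'c'] -> ['e', 'a', 'd', 'b', 'c']


Output: [1, 4, 4, 4, 2, 3, 3, 4, 3]


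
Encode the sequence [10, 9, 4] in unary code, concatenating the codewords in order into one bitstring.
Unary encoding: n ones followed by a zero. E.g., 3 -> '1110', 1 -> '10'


Encode each number as n ones followed by a terminating 0:
  10 -> 11111111110 (11 bits)
  9 -> 1111111110 (10 bits)
  4 -> 11110 (5 bits)
Total length = 11 + 10 + 5 = 26 bits.

Unary([10, 9, 4]) = 11111111110111111111011110 (26 bits)


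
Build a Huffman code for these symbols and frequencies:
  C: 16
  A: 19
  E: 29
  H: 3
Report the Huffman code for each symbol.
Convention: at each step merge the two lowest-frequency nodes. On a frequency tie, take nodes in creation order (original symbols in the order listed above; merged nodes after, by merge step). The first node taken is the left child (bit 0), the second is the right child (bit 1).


Huffman tree construction:
Step 1: Merge H(3) + C(16) = 19
Step 2: Merge A(19) + (H+C)(19) = 38
Step 3: Merge E(29) + (A+(H+C))(38) = 67
Read each symbol's code off the tree from the root (left child = 0, right child = 1).

Codes:
  C: 111 (length 3)
  A: 10 (length 2)
  E: 0 (length 1)
  H: 110 (length 3)
Average code length: 124/67 = 1.8507 bits/symbol


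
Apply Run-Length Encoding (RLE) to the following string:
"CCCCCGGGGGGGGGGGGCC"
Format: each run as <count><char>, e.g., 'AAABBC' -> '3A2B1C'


Scanning runs left to right:
  i=0: run of 'C' x 5 -> '5C'
  i=5: run of 'G' x 12 -> '12G'
  i=17: run of 'C' x 2 -> '2C'

RLE = 5C12G2C


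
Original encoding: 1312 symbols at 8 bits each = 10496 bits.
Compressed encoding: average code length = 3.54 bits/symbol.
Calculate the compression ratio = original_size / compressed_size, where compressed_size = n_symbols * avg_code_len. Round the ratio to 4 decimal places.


original_size = n_symbols * orig_bits = 1312 * 8 = 10496 bits
compressed_size = n_symbols * avg_code_len = 1312 * 3.54 = 4644.48 bits
ratio = original_size / compressed_size = 10496 / 4644.48 = 2.2599

Compression ratio = 2.2599


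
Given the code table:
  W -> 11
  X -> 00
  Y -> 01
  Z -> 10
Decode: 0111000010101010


Decoding:
01 -> Y
11 -> W
00 -> X
00 -> X
10 -> Z
10 -> Z
10 -> Z
10 -> Z


Result: YWXXZZZZ


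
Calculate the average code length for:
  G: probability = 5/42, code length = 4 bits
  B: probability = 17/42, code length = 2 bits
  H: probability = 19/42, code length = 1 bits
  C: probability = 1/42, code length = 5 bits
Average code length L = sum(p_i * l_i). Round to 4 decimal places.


Weighted contributions p_i * l_i:
  G: (5/42) * 4 = 20/42
  B: (17/42) * 2 = 34/42
  H: (19/42) * 1 = 19/42
  C: (1/42) * 5 = 5/42
Sum = (20 + 34 + 19 + 5)/42 = 78/42

L = 78/42 = 1.8571 bits/symbol


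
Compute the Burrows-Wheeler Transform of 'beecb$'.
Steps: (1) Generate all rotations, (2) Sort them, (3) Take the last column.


Rotations (sorted):
  0: $beecb -> last char: b
  1: b$beec -> last char: c
  2: beecb$ -> last char: $
  3: cb$bee -> last char: e
  4: ecb$be -> last char: e
  5: eecb$b -> last char: b


BWT = bc$eeb


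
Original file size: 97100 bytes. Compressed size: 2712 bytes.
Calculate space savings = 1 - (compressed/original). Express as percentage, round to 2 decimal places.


ratio = compressed/original = 2712/97100 = 0.02793
savings = 1 - ratio = 1 - 0.02793 = 0.97207
as a percentage: 0.97207 * 100 = 97.21%

Space savings = 1 - 2712/97100 = 97.21%


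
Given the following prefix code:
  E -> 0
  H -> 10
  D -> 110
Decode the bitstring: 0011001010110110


Decoding step by step:
Bits 0 -> E
Bits 0 -> E
Bits 110 -> D
Bits 0 -> E
Bits 10 -> H
Bits 10 -> H
Bits 110 -> D
Bits 110 -> D


Decoded message: EEDEHHDD


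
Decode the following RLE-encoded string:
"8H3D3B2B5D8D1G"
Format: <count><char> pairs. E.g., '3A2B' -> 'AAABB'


Expanding each <count><char> pair:
  8H -> 'HHHHHHHH'
  3D -> 'DDD'
  3B -> 'BBB'
  2B -> 'BB'
  5D -> 'DDDDD'
  8D -> 'DDDDDDDD'
  1G -> 'G'

Decoded = HHHHHHHHDDDBBBBBDDDDDDDDDDDDDG


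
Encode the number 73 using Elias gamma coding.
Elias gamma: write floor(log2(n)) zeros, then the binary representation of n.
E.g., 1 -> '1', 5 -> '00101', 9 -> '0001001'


num_bits = floor(log2(73)) + 1 = 7
leading_zeros = num_bits - 1 = 6
binary(73) = 1001001

Elias gamma(73) = '000000' + '1001001' = 0000001001001 (13 bits)


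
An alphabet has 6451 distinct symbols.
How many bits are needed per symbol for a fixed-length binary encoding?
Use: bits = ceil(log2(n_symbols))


log2(6451) = 12.6553
Bracket: 2^12 = 4096 < 6451 <= 2^13 = 8192
So ceil(log2(6451)) = 13

bits = ceil(log2(6451)) = ceil(12.6553) = 13 bits


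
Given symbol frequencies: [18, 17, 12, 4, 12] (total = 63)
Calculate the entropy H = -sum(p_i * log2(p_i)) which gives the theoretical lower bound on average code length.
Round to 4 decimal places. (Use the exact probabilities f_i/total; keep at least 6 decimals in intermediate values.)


Per-symbol terms -p_i * log2(p_i) with p_i = f_i/63:
  p = 18/63 = 0.285714: log2(p) = -1.807355, -p*log2(p) = 0.516387
  p = 17/63 = 0.269841: log2(p) = -1.889817, -p*log2(p) = 0.509951
  p = 12/63 = 0.190476: log2(p) = -2.392317, -p*log2(p) = 0.455680
  p = 4/63 = 0.063492: log2(p) = -3.977280, -p*log2(p) = 0.252526
  p = 12/63 = 0.190476: log2(p) = -2.392317, -p*log2(p) = 0.455680
H = 0.516387 + 0.509951 + 0.455680 + 0.252526 + 0.455680 = 2.190224

H = 2.1902 bits/symbol


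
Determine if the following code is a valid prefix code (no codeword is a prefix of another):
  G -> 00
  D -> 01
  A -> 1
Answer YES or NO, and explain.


Checking each pair (does one codeword prefix another?):
  G='00' vs D='01': no prefix
  G='00' vs A='1': no prefix
  D='01' vs G='00': no prefix
  D='01' vs A='1': no prefix
  A='1' vs G='00': no prefix
  A='1' vs D='01': no prefix
No violation found over all pairs.

YES -- this is a valid prefix code. No codeword is a prefix of any other codeword.


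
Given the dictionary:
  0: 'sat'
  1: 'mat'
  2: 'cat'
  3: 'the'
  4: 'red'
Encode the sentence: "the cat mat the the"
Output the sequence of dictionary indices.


Look up each word in the dictionary:
  'the' -> 3
  'cat' -> 2
  'mat' -> 1
  'the' -> 3
  'the' -> 3

Encoded: [3, 2, 1, 3, 3]


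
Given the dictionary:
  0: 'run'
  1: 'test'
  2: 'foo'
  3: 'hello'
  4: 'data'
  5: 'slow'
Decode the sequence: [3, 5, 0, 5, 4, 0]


Look up each index in the dictionary:
  3 -> 'hello'
  5 -> 'slow'
  0 -> 'run'
  5 -> 'slow'
  4 -> 'data'
  0 -> 'run'

Decoded: "hello slow run slow data run"


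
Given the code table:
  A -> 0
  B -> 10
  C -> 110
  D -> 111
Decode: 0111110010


Decoding:
0 -> A
111 -> D
110 -> C
0 -> A
10 -> B


Result: ADCAB


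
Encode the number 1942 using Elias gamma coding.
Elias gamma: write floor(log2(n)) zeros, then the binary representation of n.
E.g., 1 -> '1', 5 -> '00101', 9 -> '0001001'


num_bits = floor(log2(1942)) + 1 = 11
leading_zeros = num_bits - 1 = 10
binary(1942) = 11110010110

Elias gamma(1942) = '0000000000' + '11110010110' = 000000000011110010110 (21 bits)


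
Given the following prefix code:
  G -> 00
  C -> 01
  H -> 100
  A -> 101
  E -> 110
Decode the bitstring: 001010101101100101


Decoding step by step:
Bits 00 -> G
Bits 101 -> A
Bits 01 -> C
Bits 01 -> C
Bits 101 -> A
Bits 100 -> H
Bits 101 -> A


Decoded message: GACCAHA


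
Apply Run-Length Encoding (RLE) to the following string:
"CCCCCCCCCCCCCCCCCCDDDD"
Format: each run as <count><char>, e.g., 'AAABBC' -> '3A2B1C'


Scanning runs left to right:
  i=0: run of 'C' x 18 -> '18C'
  i=18: run of 'D' x 4 -> '4D'

RLE = 18C4D


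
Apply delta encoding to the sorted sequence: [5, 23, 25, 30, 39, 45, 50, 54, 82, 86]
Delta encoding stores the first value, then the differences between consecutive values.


First value: 5
Deltas:
  23 - 5 = 18
  25 - 23 = 2
  30 - 25 = 5
  39 - 30 = 9
  45 - 39 = 6
  50 - 45 = 5
  54 - 50 = 4
  82 - 54 = 28
  86 - 82 = 4


Delta encoded: [5, 18, 2, 5, 9, 6, 5, 4, 28, 4]


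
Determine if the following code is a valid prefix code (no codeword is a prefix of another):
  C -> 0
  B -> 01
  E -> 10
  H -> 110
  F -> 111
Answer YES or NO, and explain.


Checking each pair (does one codeword prefix another?):
  C='0' vs B='01': prefix -- VIOLATION

NO -- this is NOT a valid prefix code. C (0) is a prefix of B (01).


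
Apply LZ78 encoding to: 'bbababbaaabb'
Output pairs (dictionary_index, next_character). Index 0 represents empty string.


LZ78 encoding steps:
Dictionary: {0: ''}
Step 1: w='' (idx 0), next='b' -> output (0, 'b'), add 'b' as idx 1
Step 2: w='b' (idx 1), next='a' -> output (1, 'a'), add 'ba' as idx 2
Step 3: w='ba' (idx 2), next='b' -> output (2, 'b'), add 'bab' as idx 3
Step 4: w='ba' (idx 2), next='a' -> output (2, 'a'), add 'baa' as idx 4
Step 5: w='' (idx 0), next='a' -> output (0, 'a'), add 'a' as idx 5
Step 6: w='b' (idx 1), next='b' -> output (1, 'b'), add 'bb' as idx 6


Encoded: [(0, 'b'), (1, 'a'), (2, 'b'), (2, 'a'), (0, 'a'), (1, 'b')]


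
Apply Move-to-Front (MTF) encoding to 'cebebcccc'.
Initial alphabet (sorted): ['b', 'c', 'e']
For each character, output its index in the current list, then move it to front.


MTF encoding:
'c': index 1 in ['b', 'c', 'e'] -> ['c', 'b', 'e']
'e': index 2 in ['c', 'b', 'e'] -> ['e', 'c', 'b']
'b': index 2 in ['e', 'c', 'b'] -> ['b', 'e', 'c']
'e': index 1 in ['b', 'e', 'c'] -> ['e', 'b', 'c']
'b': index 1 in ['e', 'b', 'c'] -> ['b', 'e', 'c']
'c': index 2 in ['b', 'e', 'c'] -> ['c', 'b', 'e']
'c': index 0 in ['c', 'b', 'e'] -> ['c', 'b', 'e']
'c': index 0 in ['c', 'b', 'e'] -> ['c', 'b', 'e']
'c': index 0 in ['c', 'b', 'e'] -> ['c', 'b', 'e']


Output: [1, 2, 2, 1, 1, 2, 0, 0, 0]


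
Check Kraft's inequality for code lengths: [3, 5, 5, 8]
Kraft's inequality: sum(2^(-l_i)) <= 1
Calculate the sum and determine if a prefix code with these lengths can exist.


Sum = 2^(-3) + 2^(-5) + 2^(-5) + 2^(-8)
    = 0.125 + 0.03125 + 0.03125 + 0.00390625
    = 49/256 = 0.19140625
Since 0.19140625 <= 1, Kraft's inequality IS satisfied.
A prefix code with these lengths CAN exist.

Kraft sum = 0.19140625. Satisfied.


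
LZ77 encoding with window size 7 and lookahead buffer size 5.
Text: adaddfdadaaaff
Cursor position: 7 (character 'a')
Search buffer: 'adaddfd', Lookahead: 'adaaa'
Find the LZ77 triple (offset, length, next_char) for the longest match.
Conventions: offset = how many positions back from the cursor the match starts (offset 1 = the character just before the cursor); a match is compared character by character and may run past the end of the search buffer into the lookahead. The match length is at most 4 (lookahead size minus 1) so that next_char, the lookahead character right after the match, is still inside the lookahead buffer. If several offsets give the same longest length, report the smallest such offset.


Try each offset into the search buffer:
  offset=1 (pos 6, char 'd'): match length 0
  offset=2 (pos 5, char 'f'): match length 0
  offset=3 (pos 4, char 'd'): match length 0
  offset=4 (pos 3, char 'd'): match length 0
  offset=5 (pos 2, char 'a'): match length 2
  offset=6 (pos 1, char 'd'): match length 0
  offset=7 (pos 0, char 'a'): match length 3
Longest match has length 3 at offset 7.
next_char = character at position 7 + 3 = 10 -> 'a'

Best match: offset=7, length=3 (matching 'ada' starting at position 0)
LZ77 triple: (7, 3, 'a')


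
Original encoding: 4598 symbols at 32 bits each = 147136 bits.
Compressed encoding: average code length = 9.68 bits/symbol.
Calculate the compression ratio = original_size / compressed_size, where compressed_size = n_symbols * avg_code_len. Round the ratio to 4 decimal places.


original_size = n_symbols * orig_bits = 4598 * 32 = 147136 bits
compressed_size = n_symbols * avg_code_len = 4598 * 9.68 = 44508.64 bits
ratio = original_size / compressed_size = 147136 / 44508.64 = 3.3058

Compression ratio = 3.3058


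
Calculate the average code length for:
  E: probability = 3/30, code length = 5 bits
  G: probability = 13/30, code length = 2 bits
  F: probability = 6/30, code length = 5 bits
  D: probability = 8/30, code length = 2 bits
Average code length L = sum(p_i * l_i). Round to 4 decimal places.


Weighted contributions p_i * l_i:
  E: (3/30) * 5 = 15/30
  G: (13/30) * 2 = 26/30
  F: (6/30) * 5 = 30/30
  D: (8/30) * 2 = 16/30
Sum = (15 + 26 + 30 + 16)/30 = 87/30

L = 87/30 = 2.9000 bits/symbol


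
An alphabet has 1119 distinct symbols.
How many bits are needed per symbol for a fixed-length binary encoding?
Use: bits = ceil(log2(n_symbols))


log2(1119) = 10.128
Bracket: 2^10 = 1024 < 1119 <= 2^11 = 2048
So ceil(log2(1119)) = 11

bits = ceil(log2(1119)) = ceil(10.128) = 11 bits


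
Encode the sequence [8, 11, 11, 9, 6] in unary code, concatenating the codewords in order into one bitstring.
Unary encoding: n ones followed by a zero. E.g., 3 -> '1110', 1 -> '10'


Encode each number as n ones followed by a terminating 0:
  8 -> 111111110 (9 bits)
  11 -> 111111111110 (12 bits)
  11 -> 111111111110 (12 bits)
  9 -> 1111111110 (10 bits)
  6 -> 1111110 (7 bits)
Total length = 9 + 12 + 12 + 10 + 7 = 50 bits.

Unary([8, 11, 11, 9, 6]) = 11111111011111111111011111111111011111111101111110 (50 bits)


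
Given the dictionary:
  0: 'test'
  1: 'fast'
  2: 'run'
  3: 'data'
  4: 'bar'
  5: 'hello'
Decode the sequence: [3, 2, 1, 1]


Look up each index in the dictionary:
  3 -> 'data'
  2 -> 'run'
  1 -> 'fast'
  1 -> 'fast'

Decoded: "data run fast fast"


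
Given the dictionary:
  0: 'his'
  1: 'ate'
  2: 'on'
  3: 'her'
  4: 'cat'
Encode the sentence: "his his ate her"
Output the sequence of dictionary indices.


Look up each word in the dictionary:
  'his' -> 0
  'his' -> 0
  'ate' -> 1
  'her' -> 3

Encoded: [0, 0, 1, 3]


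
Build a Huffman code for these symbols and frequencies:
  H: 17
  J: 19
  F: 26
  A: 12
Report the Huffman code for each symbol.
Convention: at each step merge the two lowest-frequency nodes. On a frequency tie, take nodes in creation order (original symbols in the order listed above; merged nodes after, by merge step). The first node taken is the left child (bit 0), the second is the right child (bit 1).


Huffman tree construction:
Step 1: Merge A(12) + H(17) = 29
Step 2: Merge J(19) + F(26) = 45
Step 3: Merge (A+H)(29) + (J+F)(45) = 74
Read each symbol's code off the tree from the root (left child = 0, right child = 1).

Codes:
  H: 01 (length 2)
  J: 10 (length 2)
  F: 11 (length 2)
  A: 00 (length 2)
Average code length: 148/74 = 2.0000 bits/symbol


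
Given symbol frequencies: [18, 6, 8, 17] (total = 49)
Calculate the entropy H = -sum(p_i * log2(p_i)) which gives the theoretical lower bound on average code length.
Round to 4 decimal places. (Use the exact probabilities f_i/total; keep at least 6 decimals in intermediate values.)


Per-symbol terms -p_i * log2(p_i) with p_i = f_i/49:
  p = 18/49 = 0.367347: log2(p) = -1.444785, -p*log2(p) = 0.530737
  p = 6/49 = 0.122449: log2(p) = -3.029747, -p*log2(p) = 0.370989
  p = 8/49 = 0.163265: log2(p) = -2.614710, -p*log2(p) = 0.426891
  p = 17/49 = 0.346939: log2(p) = -1.527247, -p*log2(p) = 0.529861
H = 0.530737 + 0.370989 + 0.426891 + 0.529861 = 1.858478

H = 1.8585 bits/symbol


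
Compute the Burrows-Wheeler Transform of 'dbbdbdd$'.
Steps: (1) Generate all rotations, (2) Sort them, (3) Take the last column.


Rotations (sorted):
  0: $dbbdbdd -> last char: d
  1: bbdbdd$d -> last char: d
  2: bdbdd$db -> last char: b
  3: bdd$dbbd -> last char: d
  4: d$dbbdbd -> last char: d
  5: dbbdbdd$ -> last char: $
  6: dbdd$dbb -> last char: b
  7: dd$dbbdb -> last char: b


BWT = ddbdd$bb


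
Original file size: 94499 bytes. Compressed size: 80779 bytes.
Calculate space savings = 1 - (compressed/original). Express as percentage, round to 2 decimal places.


ratio = compressed/original = 80779/94499 = 0.854813
savings = 1 - ratio = 1 - 0.854813 = 0.145187
as a percentage: 0.145187 * 100 = 14.52%

Space savings = 1 - 80779/94499 = 14.52%


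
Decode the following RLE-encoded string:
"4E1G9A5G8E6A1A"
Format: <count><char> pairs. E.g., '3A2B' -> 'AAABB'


Expanding each <count><char> pair:
  4E -> 'EEEE'
  1G -> 'G'
  9A -> 'AAAAAAAAA'
  5G -> 'GGGGG'
  8E -> 'EEEEEEEE'
  6A -> 'AAAAAA'
  1A -> 'A'

Decoded = EEEEGAAAAAAAAAGGGGGEEEEEEEEAAAAAAA


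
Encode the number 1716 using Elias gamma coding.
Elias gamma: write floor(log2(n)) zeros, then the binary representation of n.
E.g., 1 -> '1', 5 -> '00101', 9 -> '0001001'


num_bits = floor(log2(1716)) + 1 = 11
leading_zeros = num_bits - 1 = 10
binary(1716) = 11010110100

Elias gamma(1716) = '0000000000' + '11010110100' = 000000000011010110100 (21 bits)


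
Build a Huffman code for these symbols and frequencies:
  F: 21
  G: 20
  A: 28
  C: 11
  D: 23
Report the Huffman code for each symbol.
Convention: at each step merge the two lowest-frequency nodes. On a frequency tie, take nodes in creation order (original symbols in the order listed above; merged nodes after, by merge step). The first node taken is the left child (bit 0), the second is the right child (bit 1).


Huffman tree construction:
Step 1: Merge C(11) + G(20) = 31
Step 2: Merge F(21) + D(23) = 44
Step 3: Merge A(28) + (C+G)(31) = 59
Step 4: Merge (F+D)(44) + (A+(C+G))(59) = 103
Read each symbol's code off the tree from the root (left child = 0, right child = 1).

Codes:
  F: 00 (length 2)
  G: 111 (length 3)
  A: 10 (length 2)
  C: 110 (length 3)
  D: 01 (length 2)
Average code length: 237/103 = 2.3010 bits/symbol


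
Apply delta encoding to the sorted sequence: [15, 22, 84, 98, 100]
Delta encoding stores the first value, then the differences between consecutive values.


First value: 15
Deltas:
  22 - 15 = 7
  84 - 22 = 62
  98 - 84 = 14
  100 - 98 = 2


Delta encoded: [15, 7, 62, 14, 2]


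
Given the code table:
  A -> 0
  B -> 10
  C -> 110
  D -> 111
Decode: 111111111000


Decoding:
111 -> D
111 -> D
111 -> D
0 -> A
0 -> A
0 -> A


Result: DDDAAA


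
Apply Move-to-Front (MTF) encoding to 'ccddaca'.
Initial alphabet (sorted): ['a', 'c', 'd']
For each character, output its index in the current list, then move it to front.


MTF encoding:
'c': index 1 in ['a', 'c', 'd'] -> ['c', 'a', 'd']
'c': index 0 in ['c', 'a', 'd'] -> ['c', 'a', 'd']
'd': index 2 in ['c', 'a', 'd'] -> ['d', 'c', 'a']
'd': index 0 in ['d', 'c', 'a'] -> ['d', 'c', 'a']
'a': index 2 in ['d', 'c', 'a'] -> ['a', 'd', 'c']
'c': index 2 in ['a', 'd', 'c'] -> ['c', 'a', 'd']
'a': index 1 in ['c', 'a', 'd'] -> ['a', 'c', 'd']


Output: [1, 0, 2, 0, 2, 2, 1]


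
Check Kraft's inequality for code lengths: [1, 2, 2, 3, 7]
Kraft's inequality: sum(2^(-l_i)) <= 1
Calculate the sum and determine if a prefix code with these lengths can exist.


Sum = 2^(-1) + 2^(-2) + 2^(-2) + 2^(-3) + 2^(-7)
    = 0.5 + 0.25 + 0.25 + 0.125 + 0.0078125
    = 145/128 = 1.1328125
Since 1.1328125 > 1, Kraft's inequality is NOT satisfied.
A prefix code with these lengths CANNOT exist.

Kraft sum = 1.1328125. Not satisfied.


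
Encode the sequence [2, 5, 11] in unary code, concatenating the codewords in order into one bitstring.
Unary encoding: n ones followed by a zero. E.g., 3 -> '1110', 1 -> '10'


Encode each number as n ones followed by a terminating 0:
  2 -> 110 (3 bits)
  5 -> 111110 (6 bits)
  11 -> 111111111110 (12 bits)
Total length = 3 + 6 + 12 = 21 bits.

Unary([2, 5, 11]) = 110111110111111111110 (21 bits)


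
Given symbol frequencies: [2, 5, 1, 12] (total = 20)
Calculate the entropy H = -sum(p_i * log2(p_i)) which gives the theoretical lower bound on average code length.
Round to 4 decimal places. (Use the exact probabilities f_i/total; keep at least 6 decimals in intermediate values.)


Per-symbol terms -p_i * log2(p_i) with p_i = f_i/20:
  p = 2/20 = 0.100000: log2(p) = -3.321928, -p*log2(p) = 0.332193
  p = 5/20 = 0.250000: log2(p) = -2.000000, -p*log2(p) = 0.500000
  p = 1/20 = 0.050000: log2(p) = -4.321928, -p*log2(p) = 0.216096
  p = 12/20 = 0.600000: log2(p) = -0.736966, -p*log2(p) = 0.442179
H = 0.332193 + 0.500000 + 0.216096 + 0.442179 = 1.490468

H = 1.4905 bits/symbol


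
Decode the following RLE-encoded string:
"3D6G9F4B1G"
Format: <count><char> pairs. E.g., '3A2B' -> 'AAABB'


Expanding each <count><char> pair:
  3D -> 'DDD'
  6G -> 'GGGGGG'
  9F -> 'FFFFFFFFF'
  4B -> 'BBBB'
  1G -> 'G'

Decoded = DDDGGGGGGFFFFFFFFFBBBBG


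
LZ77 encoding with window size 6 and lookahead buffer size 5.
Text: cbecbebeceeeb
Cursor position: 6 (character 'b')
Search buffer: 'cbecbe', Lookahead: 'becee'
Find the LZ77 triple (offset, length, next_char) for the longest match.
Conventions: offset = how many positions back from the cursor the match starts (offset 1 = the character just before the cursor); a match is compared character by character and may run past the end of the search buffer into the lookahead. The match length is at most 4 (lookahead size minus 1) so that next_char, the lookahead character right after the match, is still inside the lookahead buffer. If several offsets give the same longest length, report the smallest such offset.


Try each offset into the search buffer:
  offset=1 (pos 5, char 'e'): match length 0
  offset=2 (pos 4, char 'b'): match length 2
  offset=3 (pos 3, char 'c'): match length 0
  offset=4 (pos 2, char 'e'): match length 0
  offset=5 (pos 1, char 'b'): match length 3
  offset=6 (pos 0, char 'c'): match length 0
Longest match has length 3 at offset 5.
next_char = character at position 6 + 3 = 9 -> 'e'

Best match: offset=5, length=3 (matching 'bec' starting at position 1)
LZ77 triple: (5, 3, 'e')


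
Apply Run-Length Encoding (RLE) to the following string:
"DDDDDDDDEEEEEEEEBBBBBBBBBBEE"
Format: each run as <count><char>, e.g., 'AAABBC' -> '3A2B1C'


Scanning runs left to right:
  i=0: run of 'D' x 8 -> '8D'
  i=8: run of 'E' x 8 -> '8E'
  i=16: run of 'B' x 10 -> '10B'
  i=26: run of 'E' x 2 -> '2E'

RLE = 8D8E10B2E


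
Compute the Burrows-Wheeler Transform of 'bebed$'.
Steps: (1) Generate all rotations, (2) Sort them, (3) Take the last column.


Rotations (sorted):
  0: $bebed -> last char: d
  1: bebed$ -> last char: $
  2: bed$be -> last char: e
  3: d$bebe -> last char: e
  4: ebed$b -> last char: b
  5: ed$beb -> last char: b


BWT = d$eebb


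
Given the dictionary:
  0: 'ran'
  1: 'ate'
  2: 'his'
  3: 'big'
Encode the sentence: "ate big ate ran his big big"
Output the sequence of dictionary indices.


Look up each word in the dictionary:
  'ate' -> 1
  'big' -> 3
  'ate' -> 1
  'ran' -> 0
  'his' -> 2
  'big' -> 3
  'big' -> 3

Encoded: [1, 3, 1, 0, 2, 3, 3]


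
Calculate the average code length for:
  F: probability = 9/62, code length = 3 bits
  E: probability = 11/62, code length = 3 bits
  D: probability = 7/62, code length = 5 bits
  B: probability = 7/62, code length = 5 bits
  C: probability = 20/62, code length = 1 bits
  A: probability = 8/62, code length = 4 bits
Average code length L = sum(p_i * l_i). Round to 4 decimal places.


Weighted contributions p_i * l_i:
  F: (9/62) * 3 = 27/62
  E: (11/62) * 3 = 33/62
  D: (7/62) * 5 = 35/62
  B: (7/62) * 5 = 35/62
  C: (20/62) * 1 = 20/62
  A: (8/62) * 4 = 32/62
Sum = (27 + 33 + 35 + 35 + 20 + 32)/62 = 182/62

L = 182/62 = 2.9355 bits/symbol


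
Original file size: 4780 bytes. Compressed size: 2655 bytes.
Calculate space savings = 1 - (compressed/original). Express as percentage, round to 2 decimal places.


ratio = compressed/original = 2655/4780 = 0.555439
savings = 1 - ratio = 1 - 0.555439 = 0.444561
as a percentage: 0.444561 * 100 = 44.46%

Space savings = 1 - 2655/4780 = 44.46%


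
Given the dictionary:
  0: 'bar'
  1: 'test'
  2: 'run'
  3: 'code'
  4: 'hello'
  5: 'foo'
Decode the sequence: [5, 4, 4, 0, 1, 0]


Look up each index in the dictionary:
  5 -> 'foo'
  4 -> 'hello'
  4 -> 'hello'
  0 -> 'bar'
  1 -> 'test'
  0 -> 'bar'

Decoded: "foo hello hello bar test bar"


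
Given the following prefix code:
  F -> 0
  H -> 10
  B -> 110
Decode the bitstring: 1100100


Decoding step by step:
Bits 110 -> B
Bits 0 -> F
Bits 10 -> H
Bits 0 -> F


Decoded message: BFHF


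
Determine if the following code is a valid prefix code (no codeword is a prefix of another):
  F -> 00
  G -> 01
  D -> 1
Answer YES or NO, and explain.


Checking each pair (does one codeword prefix another?):
  F='00' vs G='01': no prefix
  F='00' vs D='1': no prefix
  G='01' vs F='00': no prefix
  G='01' vs D='1': no prefix
  D='1' vs F='00': no prefix
  D='1' vs G='01': no prefix
No violation found over all pairs.

YES -- this is a valid prefix code. No codeword is a prefix of any other codeword.


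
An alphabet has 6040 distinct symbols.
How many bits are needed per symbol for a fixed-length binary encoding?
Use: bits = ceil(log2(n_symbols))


log2(6040) = 12.5603
Bracket: 2^12 = 4096 < 6040 <= 2^13 = 8192
So ceil(log2(6040)) = 13

bits = ceil(log2(6040)) = ceil(12.5603) = 13 bits


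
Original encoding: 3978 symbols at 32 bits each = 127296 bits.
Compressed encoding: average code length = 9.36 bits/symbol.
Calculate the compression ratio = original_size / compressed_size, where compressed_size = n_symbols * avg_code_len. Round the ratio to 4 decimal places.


original_size = n_symbols * orig_bits = 3978 * 32 = 127296 bits
compressed_size = n_symbols * avg_code_len = 3978 * 9.36 = 37234.08 bits
ratio = original_size / compressed_size = 127296 / 37234.08 = 3.4188

Compression ratio = 3.4188


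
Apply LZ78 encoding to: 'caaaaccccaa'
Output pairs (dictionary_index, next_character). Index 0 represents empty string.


LZ78 encoding steps:
Dictionary: {0: ''}
Step 1: w='' (idx 0), next='c' -> output (0, 'c'), add 'c' as idx 1
Step 2: w='' (idx 0), next='a' -> output (0, 'a'), add 'a' as idx 2
Step 3: w='a' (idx 2), next='a' -> output (2, 'a'), add 'aa' as idx 3
Step 4: w='a' (idx 2), next='c' -> output (2, 'c'), add 'ac' as idx 4
Step 5: w='c' (idx 1), next='c' -> output (1, 'c'), add 'cc' as idx 5
Step 6: w='c' (idx 1), next='a' -> output (1, 'a'), add 'ca' as idx 6
Step 7: w='a' (idx 2), end of input -> output (2, '')


Encoded: [(0, 'c'), (0, 'a'), (2, 'a'), (2, 'c'), (1, 'c'), (1, 'a'), (2, '')]


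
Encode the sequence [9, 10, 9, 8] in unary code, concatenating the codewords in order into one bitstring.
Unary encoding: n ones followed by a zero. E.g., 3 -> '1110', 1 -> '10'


Encode each number as n ones followed by a terminating 0:
  9 -> 1111111110 (10 bits)
  10 -> 11111111110 (11 bits)
  9 -> 1111111110 (10 bits)
  8 -> 111111110 (9 bits)
Total length = 10 + 11 + 10 + 9 = 40 bits.

Unary([9, 10, 9, 8]) = 1111111110111111111101111111110111111110 (40 bits)


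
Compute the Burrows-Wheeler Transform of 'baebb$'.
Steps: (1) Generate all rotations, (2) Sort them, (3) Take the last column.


Rotations (sorted):
  0: $baebb -> last char: b
  1: aebb$b -> last char: b
  2: b$baeb -> last char: b
  3: baebb$ -> last char: $
  4: bb$bae -> last char: e
  5: ebb$ba -> last char: a


BWT = bbb$ea


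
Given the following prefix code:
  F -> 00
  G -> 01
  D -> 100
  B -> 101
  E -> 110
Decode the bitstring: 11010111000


Decoding step by step:
Bits 110 -> E
Bits 101 -> B
Bits 110 -> E
Bits 00 -> F


Decoded message: EBEF


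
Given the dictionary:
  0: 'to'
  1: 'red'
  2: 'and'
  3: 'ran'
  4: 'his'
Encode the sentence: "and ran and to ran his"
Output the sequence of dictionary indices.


Look up each word in the dictionary:
  'and' -> 2
  'ran' -> 3
  'and' -> 2
  'to' -> 0
  'ran' -> 3
  'his' -> 4

Encoded: [2, 3, 2, 0, 3, 4]


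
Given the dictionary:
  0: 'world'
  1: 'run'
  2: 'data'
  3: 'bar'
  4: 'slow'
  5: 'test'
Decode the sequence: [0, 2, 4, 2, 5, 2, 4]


Look up each index in the dictionary:
  0 -> 'world'
  2 -> 'data'
  4 -> 'slow'
  2 -> 'data'
  5 -> 'test'
  2 -> 'data'
  4 -> 'slow'

Decoded: "world data slow data test data slow"


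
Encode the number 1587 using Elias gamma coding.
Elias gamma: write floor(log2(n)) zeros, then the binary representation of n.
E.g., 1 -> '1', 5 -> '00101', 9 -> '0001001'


num_bits = floor(log2(1587)) + 1 = 11
leading_zeros = num_bits - 1 = 10
binary(1587) = 11000110011

Elias gamma(1587) = '0000000000' + '11000110011' = 000000000011000110011 (21 bits)


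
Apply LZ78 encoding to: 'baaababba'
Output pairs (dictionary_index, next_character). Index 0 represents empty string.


LZ78 encoding steps:
Dictionary: {0: ''}
Step 1: w='' (idx 0), next='b' -> output (0, 'b'), add 'b' as idx 1
Step 2: w='' (idx 0), next='a' -> output (0, 'a'), add 'a' as idx 2
Step 3: w='a' (idx 2), next='a' -> output (2, 'a'), add 'aa' as idx 3
Step 4: w='b' (idx 1), next='a' -> output (1, 'a'), add 'ba' as idx 4
Step 5: w='b' (idx 1), next='b' -> output (1, 'b'), add 'bb' as idx 5
Step 6: w='a' (idx 2), end of input -> output (2, '')


Encoded: [(0, 'b'), (0, 'a'), (2, 'a'), (1, 'a'), (1, 'b'), (2, '')]


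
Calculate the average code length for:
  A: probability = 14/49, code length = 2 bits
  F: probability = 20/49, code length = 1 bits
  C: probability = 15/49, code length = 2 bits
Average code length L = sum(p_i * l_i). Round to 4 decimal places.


Weighted contributions p_i * l_i:
  A: (14/49) * 2 = 28/49
  F: (20/49) * 1 = 20/49
  C: (15/49) * 2 = 30/49
Sum = (28 + 20 + 30)/49 = 78/49

L = 78/49 = 1.5918 bits/symbol


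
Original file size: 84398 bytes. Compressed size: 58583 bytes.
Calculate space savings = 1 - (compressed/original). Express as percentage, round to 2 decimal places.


ratio = compressed/original = 58583/84398 = 0.694128
savings = 1 - ratio = 1 - 0.694128 = 0.305872
as a percentage: 0.305872 * 100 = 30.59%

Space savings = 1 - 58583/84398 = 30.59%


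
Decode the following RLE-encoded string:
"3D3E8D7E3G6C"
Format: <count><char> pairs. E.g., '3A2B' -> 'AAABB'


Expanding each <count><char> pair:
  3D -> 'DDD'
  3E -> 'EEE'
  8D -> 'DDDDDDDD'
  7E -> 'EEEEEEE'
  3G -> 'GGG'
  6C -> 'CCCCCC'

Decoded = DDDEEEDDDDDDDDEEEEEEEGGGCCCCCC


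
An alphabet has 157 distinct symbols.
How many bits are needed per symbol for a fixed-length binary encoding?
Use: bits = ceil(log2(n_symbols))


log2(157) = 7.2946
Bracket: 2^7 = 128 < 157 <= 2^8 = 256
So ceil(log2(157)) = 8

bits = ceil(log2(157)) = ceil(7.2946) = 8 bits


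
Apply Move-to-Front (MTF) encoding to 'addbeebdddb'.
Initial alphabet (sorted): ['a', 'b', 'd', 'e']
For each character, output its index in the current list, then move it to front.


MTF encoding:
'a': index 0 in ['a', 'b', 'd', 'e'] -> ['a', 'b', 'd', 'e']
'd': index 2 in ['a', 'b', 'd', 'e'] -> ['d', 'a', 'b', 'e']
'd': index 0 in ['d', 'a', 'b', 'e'] -> ['d', 'a', 'b', 'e']
'b': index 2 in ['d', 'a', 'b', 'e'] -> ['b', 'd', 'a', 'e']
'e': index 3 in ['b', 'd', 'a', 'e'] -> ['e', 'b', 'd', 'a']
'e': index 0 in ['e', 'b', 'd', 'a'] -> ['e', 'b', 'd', 'a']
'b': index 1 in ['e', 'b', 'd', 'a'] -> ['b', 'e', 'd', 'a']
'd': index 2 in ['b', 'e', 'd', 'a'] -> ['d', 'b', 'e', 'a']
'd': index 0 in ['d', 'b', 'e', 'a'] -> ['d', 'b', 'e', 'a']
'd': index 0 in ['d', 'b', 'e', 'a'] -> ['d', 'b', 'e', 'a']
'b': index 1 in ['d', 'b', 'e', 'a'] -> ['b', 'd', 'e', 'a']


Output: [0, 2, 0, 2, 3, 0, 1, 2, 0, 0, 1]


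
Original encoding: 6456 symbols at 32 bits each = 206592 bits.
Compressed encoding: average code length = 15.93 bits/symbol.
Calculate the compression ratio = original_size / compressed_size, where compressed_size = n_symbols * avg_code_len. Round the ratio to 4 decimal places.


original_size = n_symbols * orig_bits = 6456 * 32 = 206592 bits
compressed_size = n_symbols * avg_code_len = 6456 * 15.93 = 102844.08 bits
ratio = original_size / compressed_size = 206592 / 102844.08 = 2.0088

Compression ratio = 2.0088


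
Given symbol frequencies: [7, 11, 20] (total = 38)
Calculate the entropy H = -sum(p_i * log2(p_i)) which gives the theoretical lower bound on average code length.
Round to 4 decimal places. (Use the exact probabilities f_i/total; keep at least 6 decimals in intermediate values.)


Per-symbol terms -p_i * log2(p_i) with p_i = f_i/38:
  p = 7/38 = 0.184211: log2(p) = -2.440573, -p*log2(p) = 0.449579
  p = 11/38 = 0.289474: log2(p) = -1.788496, -p*log2(p) = 0.517722
  p = 20/38 = 0.526316: log2(p) = -0.925999, -p*log2(p) = 0.487368
H = 0.449579 + 0.517722 + 0.487368 = 1.454669

H = 1.4547 bits/symbol


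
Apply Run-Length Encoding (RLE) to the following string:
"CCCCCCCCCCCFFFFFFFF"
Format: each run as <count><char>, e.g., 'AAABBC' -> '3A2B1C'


Scanning runs left to right:
  i=0: run of 'C' x 11 -> '11C'
  i=11: run of 'F' x 8 -> '8F'

RLE = 11C8F


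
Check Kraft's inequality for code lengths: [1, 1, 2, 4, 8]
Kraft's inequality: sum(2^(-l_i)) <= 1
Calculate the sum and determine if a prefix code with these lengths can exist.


Sum = 2^(-1) + 2^(-1) + 2^(-2) + 2^(-4) + 2^(-8)
    = 0.5 + 0.5 + 0.25 + 0.0625 + 0.00390625
    = 337/256 = 1.31640625
Since 1.31640625 > 1, Kraft's inequality is NOT satisfied.
A prefix code with these lengths CANNOT exist.

Kraft sum = 1.31640625. Not satisfied.


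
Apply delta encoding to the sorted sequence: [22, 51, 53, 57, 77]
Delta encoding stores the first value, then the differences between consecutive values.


First value: 22
Deltas:
  51 - 22 = 29
  53 - 51 = 2
  57 - 53 = 4
  77 - 57 = 20


Delta encoded: [22, 29, 2, 4, 20]


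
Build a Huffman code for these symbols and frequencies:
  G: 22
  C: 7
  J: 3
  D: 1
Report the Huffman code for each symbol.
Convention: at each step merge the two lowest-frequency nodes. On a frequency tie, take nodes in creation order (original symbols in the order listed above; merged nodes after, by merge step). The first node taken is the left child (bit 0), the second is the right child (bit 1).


Huffman tree construction:
Step 1: Merge D(1) + J(3) = 4
Step 2: Merge (D+J)(4) + C(7) = 11
Step 3: Merge ((D+J)+C)(11) + G(22) = 33
Read each symbol's code off the tree from the root (left child = 0, right child = 1).

Codes:
  G: 1 (length 1)
  C: 01 (length 2)
  J: 001 (length 3)
  D: 000 (length 3)
Average code length: 48/33 = 1.4545 bits/symbol


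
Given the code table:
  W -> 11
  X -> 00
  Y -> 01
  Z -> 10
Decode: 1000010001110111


Decoding:
10 -> Z
00 -> X
01 -> Y
00 -> X
01 -> Y
11 -> W
01 -> Y
11 -> W


Result: ZXYXYWYW


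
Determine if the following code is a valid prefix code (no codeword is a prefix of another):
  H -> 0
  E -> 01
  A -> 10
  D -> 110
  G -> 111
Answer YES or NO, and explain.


Checking each pair (does one codeword prefix another?):
  H='0' vs E='01': prefix -- VIOLATION

NO -- this is NOT a valid prefix code. H (0) is a prefix of E (01).


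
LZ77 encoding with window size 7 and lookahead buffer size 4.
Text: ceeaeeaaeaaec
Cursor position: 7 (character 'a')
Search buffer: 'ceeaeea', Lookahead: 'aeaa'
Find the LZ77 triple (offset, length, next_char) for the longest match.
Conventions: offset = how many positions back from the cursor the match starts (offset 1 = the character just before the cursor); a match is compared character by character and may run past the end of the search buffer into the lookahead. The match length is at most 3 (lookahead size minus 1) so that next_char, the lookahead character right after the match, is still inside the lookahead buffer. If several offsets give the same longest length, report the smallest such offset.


Try each offset into the search buffer:
  offset=1 (pos 6, char 'a'): match length 1
  offset=2 (pos 5, char 'e'): match length 0
  offset=3 (pos 4, char 'e'): match length 0
  offset=4 (pos 3, char 'a'): match length 2
  offset=5 (pos 2, char 'e'): match length 0
  offset=6 (pos 1, char 'e'): match length 0
  offset=7 (pos 0, char 'c'): match length 0
Longest match has length 2 at offset 4.
next_char = character at position 7 + 2 = 9 -> 'a'

Best match: offset=4, length=2 (matching 'ae' starting at position 3)
LZ77 triple: (4, 2, 'a')
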